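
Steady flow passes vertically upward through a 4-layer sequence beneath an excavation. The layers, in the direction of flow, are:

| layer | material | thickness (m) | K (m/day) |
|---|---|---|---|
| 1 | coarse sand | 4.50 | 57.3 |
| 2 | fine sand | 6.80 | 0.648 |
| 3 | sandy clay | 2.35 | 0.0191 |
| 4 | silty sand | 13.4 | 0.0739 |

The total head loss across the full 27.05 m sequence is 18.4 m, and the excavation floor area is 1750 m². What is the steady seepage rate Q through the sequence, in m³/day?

Flow is perpendicular to layering, so the layers act in series and the equivalent K is the thickness-weighted harmonic mean.
Total thickness L = 4.50 + 6.80 + 2.35 + 13.4 = 27.05 m.
Σ(b_i/K_i) = 4.50/57.3 + 6.80/0.648 + 2.35/0.0191 + 13.4/0.0739 = 314.9 d.
K_eq = L / Σ(b_i/K_i) = 27.05 / 314.9 = 0.08589 m/day.
Q = K_eq · A · (Δh/L) = 0.08589 × 1750 × (18.4/27.05) = 102.2 m³/day.

102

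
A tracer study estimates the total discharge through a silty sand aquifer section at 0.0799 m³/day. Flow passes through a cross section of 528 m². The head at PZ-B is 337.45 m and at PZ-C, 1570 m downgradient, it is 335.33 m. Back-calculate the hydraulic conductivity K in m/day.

Hydraulic gradient i = (337.45 − 335.33) / 1570 = 2.12 / 1570 = 0.001350.
From Q = K·A·i, K = Q / (A·i) = 0.0799 / (528.0 × 0.001350) = 0.1121 m/day.

0.112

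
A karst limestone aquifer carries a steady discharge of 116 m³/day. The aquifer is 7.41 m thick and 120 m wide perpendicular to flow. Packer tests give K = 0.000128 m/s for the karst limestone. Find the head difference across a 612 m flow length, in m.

7.22

Convert K: 0.000128 m/s × 86400 = 11.06 m/day.
Cross-sectional area A = 120 × 7.41 = 889.2 m².
From Q = K·A·i, i = Q / (K·A) = 116 / (11.06 × 889.2) = 0.01180.
Head loss Δh = i · L = 0.01180 × 612 = 7.219 m.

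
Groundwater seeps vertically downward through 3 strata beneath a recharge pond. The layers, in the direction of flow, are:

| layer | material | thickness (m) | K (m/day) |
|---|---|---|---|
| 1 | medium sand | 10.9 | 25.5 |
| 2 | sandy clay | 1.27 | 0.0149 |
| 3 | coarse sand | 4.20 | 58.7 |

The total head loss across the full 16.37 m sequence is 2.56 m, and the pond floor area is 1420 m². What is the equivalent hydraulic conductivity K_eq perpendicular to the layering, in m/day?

Flow is perpendicular to layering, so the layers act in series and the equivalent K is the thickness-weighted harmonic mean.
Total thickness L = 10.9 + 1.27 + 4.20 = 16.37 m.
Σ(b_i/K_i) = 10.9/25.5 + 1.27/0.0149 + 4.20/58.7 = 85.73 d.
K_eq = L / Σ(b_i/K_i) = 16.37 / 85.73 = 0.1909 m/day.

0.191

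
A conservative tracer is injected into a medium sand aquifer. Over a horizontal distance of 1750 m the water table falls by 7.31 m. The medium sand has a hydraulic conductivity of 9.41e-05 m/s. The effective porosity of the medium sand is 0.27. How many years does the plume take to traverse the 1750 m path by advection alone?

38.1

Convert K: 9.41e-05 m/s × 86400 = 8.130 m/day.
Hydraulic gradient i = Δh / L = 7.31 / 1750 = 0.004177.
Darcy flux q = K · i = 8.130 × 0.004177 = 0.03396 m/day.
Seepage velocity v = q / n_e = 0.03396 / 0.27 = 0.1258 m/day.
Travel time t = L / v = 1750 / 0.1258 = 13913 days = 38.09 years.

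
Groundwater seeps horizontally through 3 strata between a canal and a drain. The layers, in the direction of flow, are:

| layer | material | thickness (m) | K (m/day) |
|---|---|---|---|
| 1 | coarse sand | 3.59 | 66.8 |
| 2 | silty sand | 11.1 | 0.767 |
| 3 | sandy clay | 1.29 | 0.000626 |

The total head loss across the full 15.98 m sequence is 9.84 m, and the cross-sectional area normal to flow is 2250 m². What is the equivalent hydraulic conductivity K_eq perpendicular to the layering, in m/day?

Flow is perpendicular to layering, so the layers act in series and the equivalent K is the thickness-weighted harmonic mean.
Total thickness L = 3.59 + 11.1 + 1.29 = 15.98 m.
Σ(b_i/K_i) = 3.59/66.8 + 11.1/0.767 + 1.29/0.000626 = 2075 d.
K_eq = L / Σ(b_i/K_i) = 15.98 / 2075 = 0.007700 m/day.

0.00770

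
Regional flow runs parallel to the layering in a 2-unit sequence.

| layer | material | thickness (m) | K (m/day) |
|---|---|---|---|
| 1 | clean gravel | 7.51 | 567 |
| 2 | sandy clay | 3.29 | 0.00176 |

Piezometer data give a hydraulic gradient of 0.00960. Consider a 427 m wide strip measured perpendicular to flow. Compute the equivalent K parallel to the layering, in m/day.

Flow is parallel to layering, so each bed carries its own Darcy discharge and the transmissivities add.
Σ(K_i·b_i) = 567×7.51 + 0.00176×3.29 = 4258 m²/day.
Total thickness b = 10.80 m, so K_eq = Σ(K_i·b_i)/b = 394.3 m/day.

394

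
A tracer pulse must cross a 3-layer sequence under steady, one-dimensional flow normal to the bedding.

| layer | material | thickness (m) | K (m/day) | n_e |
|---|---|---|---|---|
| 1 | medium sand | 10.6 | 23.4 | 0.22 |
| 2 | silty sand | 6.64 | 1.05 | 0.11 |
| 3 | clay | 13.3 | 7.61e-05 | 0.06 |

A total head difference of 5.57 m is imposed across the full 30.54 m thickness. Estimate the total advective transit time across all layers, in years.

With flow normal to the layers, continuity requires the same specific discharge q through every layer.
Σ(b_i/K_i) = 10.6/23.4 + 6.64/1.05 + 13.3/7.61e-05 = 1.748e+05 d.
q = Δh / Σ(b_i/K_i) = 5.57 / 1.748e+05 = 3.187e-05 m/day.
In each layer the seepage velocity is v_i = q/n_i, so the layer transit time is t_i = b_i·n_i / q:
  layer 1 (medium sand): t_1 = 10.6 × 0.22 / 3.187e-05 = 73174 d
  layer 2 (silty sand): t_2 = 6.64 × 0.11 / 3.187e-05 = 22919 d
  layer 3 (clay): t_3 = 13.3 × 0.06 / 3.187e-05 = 25040 d
Total t = Σ t_i = 1.211e+05 days = 331.6 years.

332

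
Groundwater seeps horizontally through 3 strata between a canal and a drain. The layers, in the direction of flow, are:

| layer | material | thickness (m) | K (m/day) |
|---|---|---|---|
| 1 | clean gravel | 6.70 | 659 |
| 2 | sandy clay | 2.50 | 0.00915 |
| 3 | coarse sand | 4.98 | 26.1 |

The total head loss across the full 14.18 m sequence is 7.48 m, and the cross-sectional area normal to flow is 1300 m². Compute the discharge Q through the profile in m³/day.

35.6

Flow is perpendicular to layering, so the layers act in series and the equivalent K is the thickness-weighted harmonic mean.
Total thickness L = 6.70 + 2.50 + 4.98 = 14.18 m.
Σ(b_i/K_i) = 6.70/659 + 2.50/0.00915 + 4.98/26.1 = 273.4 d.
K_eq = L / Σ(b_i/K_i) = 14.18 / 273.4 = 0.05186 m/day.
Q = K_eq · A · (Δh/L) = 0.05186 × 1300 × (7.48/14.18) = 35.56 m³/day.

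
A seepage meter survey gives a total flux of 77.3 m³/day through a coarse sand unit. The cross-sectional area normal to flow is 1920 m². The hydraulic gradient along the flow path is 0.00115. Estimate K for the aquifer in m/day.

35.0

Hydraulic gradient i = 0.00115.
From Q = K·A·i, K = Q / (A·i) = 77.3 / (1920 × 0.001150) = 35.01 m/day.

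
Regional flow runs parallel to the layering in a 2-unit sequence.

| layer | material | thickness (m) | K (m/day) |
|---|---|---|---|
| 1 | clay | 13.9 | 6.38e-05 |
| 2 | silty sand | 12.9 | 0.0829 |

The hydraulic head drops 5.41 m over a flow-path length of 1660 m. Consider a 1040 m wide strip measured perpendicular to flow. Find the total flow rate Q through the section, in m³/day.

Flow is parallel to layering, so each bed carries its own Darcy discharge and the transmissivities add.
Σ(K_i·b_i) = 6.38e-05×13.9 + 0.0829×12.9 = 1.070 m²/day.
Hydraulic gradient i = Δh / L = 5.41 / 1660 = 0.003259.
Q = Σ(K_i·b_i) · W · i = 1.070 × 1040 × 0.003259 = 3.628 m³/day.

3.63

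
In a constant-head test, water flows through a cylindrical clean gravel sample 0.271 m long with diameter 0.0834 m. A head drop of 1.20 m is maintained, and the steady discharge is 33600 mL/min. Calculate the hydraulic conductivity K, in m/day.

Cross-sectional area A = π·(d/2)² = π × (0.0834/2)² = 0.005463 m².
Convert discharge: 33600 mL/min = 0.0005600 m³/s.
Darcy's law rearranged: K = Q·L / (A·Δh) = 0.0005600 × 0.271 / (0.005463 × 1.20) = 0.02315 m/s = 2000 m/day.

2000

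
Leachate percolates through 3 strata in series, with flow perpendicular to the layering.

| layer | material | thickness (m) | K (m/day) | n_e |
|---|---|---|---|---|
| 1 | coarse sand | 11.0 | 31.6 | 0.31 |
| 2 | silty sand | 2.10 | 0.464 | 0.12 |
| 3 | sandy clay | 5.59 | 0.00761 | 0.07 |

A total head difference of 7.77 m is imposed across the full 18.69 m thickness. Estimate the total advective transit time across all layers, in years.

With flow normal to the layers, continuity requires the same specific discharge q through every layer.
Σ(b_i/K_i) = 11.0/31.6 + 2.10/0.464 + 5.59/0.00761 = 739.4 d.
q = Δh / Σ(b_i/K_i) = 7.77 / 739.4 = 0.01051 m/day.
In each layer the seepage velocity is v_i = q/n_i, so the layer transit time is t_i = b_i·n_i / q:
  layer 1 (coarse sand): t_1 = 11.0 × 0.31 / 0.01051 = 324.5 d
  layer 2 (silty sand): t_2 = 2.10 × 0.12 / 0.01051 = 23.98 d
  layer 3 (sandy clay): t_3 = 5.59 × 0.07 / 0.01051 = 37.24 d
Total t = Σ t_i = 385.7 days = 1.056 years.

1.06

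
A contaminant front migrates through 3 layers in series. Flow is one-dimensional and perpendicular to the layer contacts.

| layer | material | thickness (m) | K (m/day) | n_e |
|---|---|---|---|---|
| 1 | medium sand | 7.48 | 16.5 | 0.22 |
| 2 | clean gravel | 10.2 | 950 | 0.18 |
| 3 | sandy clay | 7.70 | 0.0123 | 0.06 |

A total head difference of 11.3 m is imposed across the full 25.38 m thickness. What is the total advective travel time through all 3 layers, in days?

219

With flow normal to the layers, continuity requires the same specific discharge q through every layer.
Σ(b_i/K_i) = 7.48/16.5 + 10.2/950 + 7.70/0.0123 = 626.5 d.
q = Δh / Σ(b_i/K_i) = 11.3 / 626.5 = 0.01804 m/day.
In each layer the seepage velocity is v_i = q/n_i, so the layer transit time is t_i = b_i·n_i / q:
  layer 1 (medium sand): t_1 = 7.48 × 0.22 / 0.01804 = 91.23 d
  layer 2 (clean gravel): t_2 = 10.2 × 0.18 / 0.01804 = 101.8 d
  layer 3 (sandy clay): t_3 = 7.70 × 0.06 / 0.01804 = 25.61 d
Total t = Σ t_i = 218.6 days.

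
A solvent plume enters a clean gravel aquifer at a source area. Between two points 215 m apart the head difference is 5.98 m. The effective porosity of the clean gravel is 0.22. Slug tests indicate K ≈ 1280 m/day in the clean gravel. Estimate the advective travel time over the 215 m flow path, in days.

1.33

Hydraulic gradient i = Δh / L = 5.98 / 215 = 0.02781.
Darcy flux q = K · i = 1280 × 0.02781 = 35.60 m/day.
Seepage velocity v = q / n_e = 35.60 / 0.22 = 161.8 m/day.
Travel time t = L / v = 215 / 161.8 = 1.329 days.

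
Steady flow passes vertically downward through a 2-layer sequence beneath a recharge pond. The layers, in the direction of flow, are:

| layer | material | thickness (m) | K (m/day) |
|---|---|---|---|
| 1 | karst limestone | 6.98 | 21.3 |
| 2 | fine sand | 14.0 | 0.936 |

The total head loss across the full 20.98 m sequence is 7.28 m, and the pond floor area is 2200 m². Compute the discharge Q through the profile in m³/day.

1050

Flow is perpendicular to layering, so the layers act in series and the equivalent K is the thickness-weighted harmonic mean.
Total thickness L = 6.98 + 14.0 = 20.98 m.
Σ(b_i/K_i) = 6.98/21.3 + 14.0/0.936 = 15.28 d.
K_eq = L / Σ(b_i/K_i) = 20.98 / 15.28 = 1.373 m/day.
Q = K_eq · A · (Δh/L) = 1.373 × 2200 × (7.28/20.98) = 1048 m³/day.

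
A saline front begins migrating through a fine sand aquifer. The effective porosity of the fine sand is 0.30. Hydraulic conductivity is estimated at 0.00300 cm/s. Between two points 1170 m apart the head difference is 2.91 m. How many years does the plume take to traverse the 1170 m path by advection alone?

Convert K: 0.00300 cm/s × 864 = 2.592 m/day.
Hydraulic gradient i = Δh / L = 2.91 / 1170 = 0.002487.
Darcy flux q = K · i = 2.592 × 0.002487 = 0.006447 m/day.
Seepage velocity v = q / n_e = 0.006447 / 0.30 = 0.02149 m/day.
Travel time t = L / v = 1170 / 0.02149 = 54446 days = 149.1 years.

149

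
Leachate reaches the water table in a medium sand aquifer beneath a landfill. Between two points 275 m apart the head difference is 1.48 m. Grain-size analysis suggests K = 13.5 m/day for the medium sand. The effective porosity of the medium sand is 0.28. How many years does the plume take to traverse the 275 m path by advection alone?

Hydraulic gradient i = Δh / L = 1.48 / 275 = 0.005382.
Darcy flux q = K · i = 13.50 × 0.005382 = 0.07265 m/day.
Seepage velocity v = q / n_e = 0.07265 / 0.28 = 0.2595 m/day.
Travel time t = L / v = 275 / 0.2595 = 1060 days = 2.902 years.

2.90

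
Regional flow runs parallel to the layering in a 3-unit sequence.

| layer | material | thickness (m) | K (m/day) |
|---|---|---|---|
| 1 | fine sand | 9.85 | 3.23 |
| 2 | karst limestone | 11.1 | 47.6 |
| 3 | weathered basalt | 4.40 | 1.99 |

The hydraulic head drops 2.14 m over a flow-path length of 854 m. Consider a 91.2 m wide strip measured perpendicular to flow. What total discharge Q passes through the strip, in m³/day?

Flow is parallel to layering, so each bed carries its own Darcy discharge and the transmissivities add.
Σ(K_i·b_i) = 3.23×9.85 + 47.6×11.1 + 1.99×4.40 = 568.9 m²/day.
Hydraulic gradient i = Δh / L = 2.14 / 854 = 0.002506.
Q = Σ(K_i·b_i) · W · i = 568.9 × 91.2 × 0.002506 = 130.0 m³/day.

130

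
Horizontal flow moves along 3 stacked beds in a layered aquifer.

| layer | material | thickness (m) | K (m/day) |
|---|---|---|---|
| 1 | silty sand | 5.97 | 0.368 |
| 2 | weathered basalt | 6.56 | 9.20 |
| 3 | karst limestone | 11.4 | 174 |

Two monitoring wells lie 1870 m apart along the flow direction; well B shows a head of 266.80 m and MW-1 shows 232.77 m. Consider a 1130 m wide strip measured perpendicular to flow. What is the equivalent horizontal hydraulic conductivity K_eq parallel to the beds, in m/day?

85.5

Flow is parallel to layering, so each bed carries its own Darcy discharge and the transmissivities add.
Σ(K_i·b_i) = 0.368×5.97 + 9.20×6.56 + 174×11.4 = 2046 m²/day.
Total thickness b = 23.93 m, so K_eq = Σ(K_i·b_i)/b = 85.51 m/day.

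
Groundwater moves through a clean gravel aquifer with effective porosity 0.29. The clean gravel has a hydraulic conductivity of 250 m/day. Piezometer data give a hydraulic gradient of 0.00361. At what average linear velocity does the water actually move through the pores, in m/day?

3.11

Hydraulic gradient i = 0.00361.
Darcy flux q = K · i = 250.0 × 0.003610 = 0.9025 m/day.
Seepage velocity v = q / n_e = 0.9025 / 0.29 = 3.112 m/day.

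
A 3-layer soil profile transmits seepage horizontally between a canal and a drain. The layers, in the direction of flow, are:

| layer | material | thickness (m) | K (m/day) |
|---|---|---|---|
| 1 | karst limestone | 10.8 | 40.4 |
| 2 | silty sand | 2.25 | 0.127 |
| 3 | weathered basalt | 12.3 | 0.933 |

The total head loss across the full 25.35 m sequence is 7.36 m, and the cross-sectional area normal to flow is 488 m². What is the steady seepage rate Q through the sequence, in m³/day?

115

Flow is perpendicular to layering, so the layers act in series and the equivalent K is the thickness-weighted harmonic mean.
Total thickness L = 10.8 + 2.25 + 12.3 = 25.35 m.
Σ(b_i/K_i) = 10.8/40.4 + 2.25/0.127 + 12.3/0.933 = 31.17 d.
K_eq = L / Σ(b_i/K_i) = 25.35 / 31.17 = 0.8134 m/day.
Q = K_eq · A · (Δh/L) = 0.8134 × 488 × (7.36/25.35) = 115.2 m³/day.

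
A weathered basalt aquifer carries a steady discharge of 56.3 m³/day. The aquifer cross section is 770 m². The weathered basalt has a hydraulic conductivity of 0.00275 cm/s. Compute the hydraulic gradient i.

0.0308

Convert K: 0.00275 cm/s × 864 = 2.376 m/day.
From Q = K·A·i, i = Q / (K·A) = 56.3 / (2.376 × 770.0) = 0.03077.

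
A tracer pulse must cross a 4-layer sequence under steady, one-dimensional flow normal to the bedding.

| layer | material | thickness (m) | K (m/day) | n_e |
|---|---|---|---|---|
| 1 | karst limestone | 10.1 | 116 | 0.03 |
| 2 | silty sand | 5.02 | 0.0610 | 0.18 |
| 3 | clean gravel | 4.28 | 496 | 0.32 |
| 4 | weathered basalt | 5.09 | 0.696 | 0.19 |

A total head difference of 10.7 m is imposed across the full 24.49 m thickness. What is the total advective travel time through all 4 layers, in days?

With flow normal to the layers, continuity requires the same specific discharge q through every layer.
Σ(b_i/K_i) = 10.1/116 + 5.02/0.0610 + 4.28/496 + 5.09/0.696 = 89.70 d.
q = Δh / Σ(b_i/K_i) = 10.7 / 89.70 = 0.1193 m/day.
In each layer the seepage velocity is v_i = q/n_i, so the layer transit time is t_i = b_i·n_i / q:
  layer 1 (karst limestone): t_1 = 10.1 × 0.03 / 0.1193 = 2.540 d
  layer 2 (silty sand): t_2 = 5.02 × 0.18 / 0.1193 = 7.575 d
  layer 3 (clean gravel): t_3 = 4.28 × 0.32 / 0.1193 = 11.48 d
  layer 4 (weathered basalt): t_4 = 5.09 × 0.19 / 0.1193 = 8.108 d
Total t = Σ t_i = 29.71 days.

29.7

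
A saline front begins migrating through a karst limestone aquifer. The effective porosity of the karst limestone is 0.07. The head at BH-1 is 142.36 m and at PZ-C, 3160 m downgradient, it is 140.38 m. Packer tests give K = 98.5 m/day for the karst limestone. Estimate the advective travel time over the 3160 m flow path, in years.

9.81

Hydraulic gradient i = (142.36 − 140.38) / 3160 = 1.98 / 3160 = 0.0006266.
Darcy flux q = K · i = 98.50 × 0.0006266 = 0.06172 m/day.
Seepage velocity v = q / n_e = 0.06172 / 0.07 = 0.8817 m/day.
Travel time t = L / v = 3160 / 0.8817 = 3584 days = 9.813 years.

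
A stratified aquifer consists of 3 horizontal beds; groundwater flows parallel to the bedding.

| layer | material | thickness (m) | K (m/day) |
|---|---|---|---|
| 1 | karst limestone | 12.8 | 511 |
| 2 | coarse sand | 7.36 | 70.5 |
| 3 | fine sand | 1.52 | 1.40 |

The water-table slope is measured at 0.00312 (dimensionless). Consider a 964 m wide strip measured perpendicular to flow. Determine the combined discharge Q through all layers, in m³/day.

Flow is parallel to layering, so each bed carries its own Darcy discharge and the transmissivities add.
Σ(K_i·b_i) = 511×12.8 + 70.5×7.36 + 1.40×1.52 = 7062 m²/day.
Hydraulic gradient i = 0.00312.
Q = Σ(K_i·b_i) · W · i = 7062 × 964 × 0.003120 = 21240 m³/day.

21200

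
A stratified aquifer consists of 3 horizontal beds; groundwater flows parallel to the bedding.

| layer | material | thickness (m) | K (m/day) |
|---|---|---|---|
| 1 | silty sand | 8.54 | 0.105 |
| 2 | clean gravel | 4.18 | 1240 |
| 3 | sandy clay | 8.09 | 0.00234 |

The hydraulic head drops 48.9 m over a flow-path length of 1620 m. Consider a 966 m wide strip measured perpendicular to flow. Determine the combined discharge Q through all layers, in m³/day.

151000

Flow is parallel to layering, so each bed carries its own Darcy discharge and the transmissivities add.
Σ(K_i·b_i) = 0.105×8.54 + 1240×4.18 + 0.00234×8.09 = 5184 m²/day.
Hydraulic gradient i = Δh / L = 48.9 / 1620 = 0.03019.
Q = Σ(K_i·b_i) · W · i = 5184 × 966 × 0.03019 = 1.512e+05 m³/day.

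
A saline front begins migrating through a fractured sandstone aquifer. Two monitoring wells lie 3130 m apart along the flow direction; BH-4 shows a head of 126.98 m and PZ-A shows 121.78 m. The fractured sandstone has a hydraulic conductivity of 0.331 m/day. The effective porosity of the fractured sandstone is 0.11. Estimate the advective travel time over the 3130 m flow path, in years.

Hydraulic gradient i = (126.98 − 121.78) / 3130 = 5.2 / 3130 = 0.001661.
Darcy flux q = K · i = 0.3310 × 0.001661 = 0.0005499 m/day.
Seepage velocity v = q / n_e = 0.0005499 / 0.11 = 0.004999 m/day.
Travel time t = L / v = 3130 / 0.004999 = 6.261e+05 days = 1714 years.

1710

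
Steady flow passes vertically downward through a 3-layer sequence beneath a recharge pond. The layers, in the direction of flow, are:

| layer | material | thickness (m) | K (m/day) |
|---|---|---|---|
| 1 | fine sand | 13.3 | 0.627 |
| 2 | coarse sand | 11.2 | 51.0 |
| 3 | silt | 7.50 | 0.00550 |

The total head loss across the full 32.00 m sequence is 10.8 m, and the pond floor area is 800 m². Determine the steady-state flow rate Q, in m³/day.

6.24

Flow is perpendicular to layering, so the layers act in series and the equivalent K is the thickness-weighted harmonic mean.
Total thickness L = 13.3 + 11.2 + 7.50 = 32.00 m.
Σ(b_i/K_i) = 13.3/0.627 + 11.2/51.0 + 7.50/0.00550 = 1385 d.
K_eq = L / Σ(b_i/K_i) = 32.00 / 1385 = 0.02310 m/day.
Q = K_eq · A · (Δh/L) = 0.02310 × 800 × (10.8/32.00) = 6.238 m³/day.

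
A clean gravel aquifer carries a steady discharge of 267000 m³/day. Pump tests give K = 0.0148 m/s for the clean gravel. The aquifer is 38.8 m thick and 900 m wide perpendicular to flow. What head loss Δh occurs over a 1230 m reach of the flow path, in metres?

Convert K: 0.0148 m/s × 86400 = 1279 m/day.
Cross-sectional area A = 900 × 38.8 = 34920 m².
From Q = K·A·i, i = Q / (K·A) = 267000 / (1279 × 34920) = 0.005979.
Head loss Δh = i · L = 0.005979 × 1230 = 7.355 m.

7.35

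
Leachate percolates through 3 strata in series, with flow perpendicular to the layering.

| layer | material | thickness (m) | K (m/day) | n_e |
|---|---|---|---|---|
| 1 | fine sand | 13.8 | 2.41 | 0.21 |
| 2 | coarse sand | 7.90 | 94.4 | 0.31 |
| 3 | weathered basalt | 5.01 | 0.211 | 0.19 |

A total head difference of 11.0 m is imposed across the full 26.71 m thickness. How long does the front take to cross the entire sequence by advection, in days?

With flow normal to the layers, continuity requires the same specific discharge q through every layer.
Σ(b_i/K_i) = 13.8/2.41 + 7.90/94.4 + 5.01/0.211 = 29.55 d.
q = Δh / Σ(b_i/K_i) = 11.0 / 29.55 = 0.3722 m/day.
In each layer the seepage velocity is v_i = q/n_i, so the layer transit time is t_i = b_i·n_i / q:
  layer 1 (fine sand): t_1 = 13.8 × 0.21 / 0.3722 = 7.786 d
  layer 2 (coarse sand): t_2 = 7.90 × 0.31 / 0.3722 = 6.580 d
  layer 3 (weathered basalt): t_3 = 5.01 × 0.19 / 0.3722 = 2.557 d
Total t = Σ t_i = 16.92 days.

16.9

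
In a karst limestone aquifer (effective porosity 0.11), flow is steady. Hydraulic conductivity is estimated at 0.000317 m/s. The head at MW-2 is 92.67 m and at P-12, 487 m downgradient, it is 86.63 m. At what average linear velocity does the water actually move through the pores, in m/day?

Convert K: 0.000317 m/s × 86400 = 27.39 m/day.
Hydraulic gradient i = (92.67 − 86.63) / 487 = 6.04 / 487 = 0.01240.
Darcy flux q = K · i = 27.39 × 0.01240 = 0.3397 m/day.
Seepage velocity v = q / n_e = 0.3397 / 0.11 = 3.088 m/day.

3.09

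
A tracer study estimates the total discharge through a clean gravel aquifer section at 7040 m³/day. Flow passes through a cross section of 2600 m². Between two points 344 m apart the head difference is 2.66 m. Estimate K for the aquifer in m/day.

350

Hydraulic gradient i = Δh / L = 2.66 / 344 = 0.007733.
From Q = K·A·i, K = Q / (A·i) = 7040 / (2600 × 0.007733) = 350.2 m/day.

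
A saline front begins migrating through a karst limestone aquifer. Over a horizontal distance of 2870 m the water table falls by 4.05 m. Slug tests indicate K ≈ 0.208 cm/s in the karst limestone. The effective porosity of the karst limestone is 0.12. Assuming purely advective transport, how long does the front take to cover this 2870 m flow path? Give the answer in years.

Convert K: 0.208 cm/s × 864 = 179.7 m/day.
Hydraulic gradient i = Δh / L = 4.05 / 2870 = 0.001411.
Darcy flux q = K · i = 179.7 × 0.001411 = 0.2536 m/day.
Seepage velocity v = q / n_e = 0.2536 / 0.12 = 2.113 m/day.
Travel time t = L / v = 2870 / 2.113 = 1358 days = 3.718 years.

3.72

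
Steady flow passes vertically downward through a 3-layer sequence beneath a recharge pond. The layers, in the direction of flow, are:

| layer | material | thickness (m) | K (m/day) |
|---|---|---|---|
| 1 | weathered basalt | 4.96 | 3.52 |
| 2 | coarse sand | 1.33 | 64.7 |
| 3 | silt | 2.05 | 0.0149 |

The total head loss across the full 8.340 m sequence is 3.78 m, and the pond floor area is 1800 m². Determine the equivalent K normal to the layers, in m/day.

Flow is perpendicular to layering, so the layers act in series and the equivalent K is the thickness-weighted harmonic mean.
Total thickness L = 4.96 + 1.33 + 2.05 = 8.340 m.
Σ(b_i/K_i) = 4.96/3.52 + 1.33/64.7 + 2.05/0.0149 = 139.0 d.
K_eq = L / Σ(b_i/K_i) = 8.340 / 139.0 = 0.05999 m/day.

0.0600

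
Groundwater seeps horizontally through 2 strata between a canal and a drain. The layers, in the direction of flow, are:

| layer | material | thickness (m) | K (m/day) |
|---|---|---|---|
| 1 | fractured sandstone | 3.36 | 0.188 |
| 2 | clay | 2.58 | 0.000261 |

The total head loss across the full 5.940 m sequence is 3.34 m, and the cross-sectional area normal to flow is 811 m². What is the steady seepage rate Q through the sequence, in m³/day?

0.274

Flow is perpendicular to layering, so the layers act in series and the equivalent K is the thickness-weighted harmonic mean.
Total thickness L = 3.36 + 2.58 = 5.940 m.
Σ(b_i/K_i) = 3.36/0.188 + 2.58/0.000261 = 9903 d.
K_eq = L / Σ(b_i/K_i) = 5.940 / 9903 = 0.0005998 m/day.
Q = K_eq · A · (Δh/L) = 0.0005998 × 811 × (3.34/5.940) = 0.2735 m³/day.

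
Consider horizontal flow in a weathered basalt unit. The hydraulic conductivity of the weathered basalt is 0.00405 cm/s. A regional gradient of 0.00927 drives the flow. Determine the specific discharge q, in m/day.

0.0324

Convert K: 0.00405 cm/s × 864 = 3.499 m/day.
Hydraulic gradient i = 0.00927.
Specific discharge q = K · i = 3.499 × 0.009270 = 0.03244 m/day.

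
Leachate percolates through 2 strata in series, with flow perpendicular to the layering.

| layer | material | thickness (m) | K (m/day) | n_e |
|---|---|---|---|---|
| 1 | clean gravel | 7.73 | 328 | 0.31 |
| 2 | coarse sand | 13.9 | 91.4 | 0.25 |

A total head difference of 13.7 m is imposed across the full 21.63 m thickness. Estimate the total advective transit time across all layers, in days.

With flow normal to the layers, continuity requires the same specific discharge q through every layer.
Σ(b_i/K_i) = 7.73/328 + 13.9/91.4 = 0.1756 d.
q = Δh / Σ(b_i/K_i) = 13.7 / 0.1756 = 78.00 m/day.
In each layer the seepage velocity is v_i = q/n_i, so the layer transit time is t_i = b_i·n_i / q:
  layer 1 (clean gravel): t_1 = 7.73 × 0.31 / 78.00 = 0.03072 d
  layer 2 (coarse sand): t_2 = 13.9 × 0.25 / 78.00 = 0.04455 d
Total t = Σ t_i = 0.07528 days.

0.0753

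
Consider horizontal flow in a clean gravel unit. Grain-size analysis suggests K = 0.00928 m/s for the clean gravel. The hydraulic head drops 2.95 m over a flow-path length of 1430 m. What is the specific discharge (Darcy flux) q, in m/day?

1.65

Convert K: 0.00928 m/s × 86400 = 801.8 m/day.
Hydraulic gradient i = Δh / L = 2.95 / 1430 = 0.002063.
Specific discharge q = K · i = 801.8 × 0.002063 = 1.654 m/day.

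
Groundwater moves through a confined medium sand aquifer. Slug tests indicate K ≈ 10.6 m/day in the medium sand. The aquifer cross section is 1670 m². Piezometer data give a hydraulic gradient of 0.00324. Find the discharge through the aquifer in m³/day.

Hydraulic gradient i = 0.00324.
Darcy's law: Q = K · A · i = 10.60 × 1670 × 0.003240 = 57.35 m³/day.

57.4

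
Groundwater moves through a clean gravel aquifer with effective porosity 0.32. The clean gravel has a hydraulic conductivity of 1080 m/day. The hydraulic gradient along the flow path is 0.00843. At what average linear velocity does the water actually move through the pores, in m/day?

Hydraulic gradient i = 0.00843.
Darcy flux q = K · i = 1080 × 0.008430 = 9.104 m/day.
Seepage velocity v = q / n_e = 9.104 / 0.32 = 28.45 m/day.

28.5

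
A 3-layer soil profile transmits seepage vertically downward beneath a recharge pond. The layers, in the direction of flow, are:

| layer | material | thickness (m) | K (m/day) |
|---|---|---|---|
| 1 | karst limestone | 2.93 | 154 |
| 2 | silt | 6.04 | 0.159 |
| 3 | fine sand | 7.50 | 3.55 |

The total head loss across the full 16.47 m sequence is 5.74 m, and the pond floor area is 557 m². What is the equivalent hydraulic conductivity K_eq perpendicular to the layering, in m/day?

0.411

Flow is perpendicular to layering, so the layers act in series and the equivalent K is the thickness-weighted harmonic mean.
Total thickness L = 2.93 + 6.04 + 7.50 = 16.47 m.
Σ(b_i/K_i) = 2.93/154 + 6.04/0.159 + 7.50/3.55 = 40.12 d.
K_eq = L / Σ(b_i/K_i) = 16.47 / 40.12 = 0.4105 m/day.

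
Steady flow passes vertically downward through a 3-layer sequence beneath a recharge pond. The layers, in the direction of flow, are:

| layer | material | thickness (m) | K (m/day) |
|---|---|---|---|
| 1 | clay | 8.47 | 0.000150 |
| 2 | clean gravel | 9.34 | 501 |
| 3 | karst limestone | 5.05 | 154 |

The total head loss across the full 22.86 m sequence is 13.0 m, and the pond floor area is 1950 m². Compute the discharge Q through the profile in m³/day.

0.449

Flow is perpendicular to layering, so the layers act in series and the equivalent K is the thickness-weighted harmonic mean.
Total thickness L = 8.47 + 9.34 + 5.05 = 22.86 m.
Σ(b_i/K_i) = 8.47/0.000150 + 9.34/501 + 5.05/154 = 56467 d.
K_eq = L / Σ(b_i/K_i) = 22.86 / 56467 = 0.0004048 m/day.
Q = K_eq · A · (Δh/L) = 0.0004048 × 1950 × (13.0/22.86) = 0.4489 m³/day.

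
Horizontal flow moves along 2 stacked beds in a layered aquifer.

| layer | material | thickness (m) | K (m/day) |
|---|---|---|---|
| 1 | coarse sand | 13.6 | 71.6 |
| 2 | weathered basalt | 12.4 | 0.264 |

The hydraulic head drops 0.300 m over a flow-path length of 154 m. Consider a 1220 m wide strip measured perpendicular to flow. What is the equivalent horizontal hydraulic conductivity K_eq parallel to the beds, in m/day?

37.6

Flow is parallel to layering, so each bed carries its own Darcy discharge and the transmissivities add.
Σ(K_i·b_i) = 71.6×13.6 + 0.264×12.4 = 977.0 m²/day.
Total thickness b = 26.00 m, so K_eq = Σ(K_i·b_i)/b = 37.58 m/day.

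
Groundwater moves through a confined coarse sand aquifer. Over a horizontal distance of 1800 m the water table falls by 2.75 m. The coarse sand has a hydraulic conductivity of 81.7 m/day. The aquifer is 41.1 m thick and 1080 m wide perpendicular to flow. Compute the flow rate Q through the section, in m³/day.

5540

Cross-sectional area A = 1080 × 41.1 = 44388 m².
Hydraulic gradient i = Δh / L = 2.75 / 1800 = 0.001528.
Darcy's law: Q = K · A · i = 81.70 × 44388 × 0.001528 = 5540 m³/day.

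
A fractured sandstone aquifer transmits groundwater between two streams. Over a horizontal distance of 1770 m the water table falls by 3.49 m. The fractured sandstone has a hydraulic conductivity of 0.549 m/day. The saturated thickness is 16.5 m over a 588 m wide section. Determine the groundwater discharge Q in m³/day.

Cross-sectional area A = 588 × 16.5 = 9702 m².
Hydraulic gradient i = Δh / L = 3.49 / 1770 = 0.001972.
Darcy's law: Q = K · A · i = 0.5490 × 9702 × 0.001972 = 10.50 m³/day.

10.5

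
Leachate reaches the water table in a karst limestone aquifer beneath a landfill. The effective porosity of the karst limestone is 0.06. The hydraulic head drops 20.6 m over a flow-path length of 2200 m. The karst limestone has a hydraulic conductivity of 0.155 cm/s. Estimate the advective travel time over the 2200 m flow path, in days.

Convert K: 0.155 cm/s × 864 = 133.9 m/day.
Hydraulic gradient i = Δh / L = 20.6 / 2200 = 0.009364.
Darcy flux q = K · i = 133.9 × 0.009364 = 1.254 m/day.
Seepage velocity v = q / n_e = 1.254 / 0.06 = 20.90 m/day.
Travel time t = L / v = 2200 / 20.90 = 105.3 days.

105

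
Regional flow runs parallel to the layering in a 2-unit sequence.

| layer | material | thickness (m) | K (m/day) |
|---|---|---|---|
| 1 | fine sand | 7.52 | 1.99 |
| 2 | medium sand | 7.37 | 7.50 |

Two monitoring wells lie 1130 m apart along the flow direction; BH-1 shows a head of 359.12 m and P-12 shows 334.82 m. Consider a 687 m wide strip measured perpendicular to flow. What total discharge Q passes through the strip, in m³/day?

1040

Flow is parallel to layering, so each bed carries its own Darcy discharge and the transmissivities add.
Σ(K_i·b_i) = 1.99×7.52 + 7.50×7.37 = 70.24 m²/day.
Hydraulic gradient i = (359.12 − 334.82) / 1130 = 24.3 / 1130 = 0.02150.
Q = Σ(K_i·b_i) · W · i = 70.24 × 687 × 0.02150 = 1038 m³/day.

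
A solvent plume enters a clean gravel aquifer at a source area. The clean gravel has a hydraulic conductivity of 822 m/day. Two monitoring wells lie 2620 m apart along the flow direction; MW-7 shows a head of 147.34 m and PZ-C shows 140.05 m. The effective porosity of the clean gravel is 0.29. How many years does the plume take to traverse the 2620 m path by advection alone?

Hydraulic gradient i = (147.34 − 140.05) / 2620 = 7.29 / 2620 = 0.002782.
Darcy flux q = K · i = 822.0 × 0.002782 = 2.287 m/day.
Seepage velocity v = q / n_e = 2.287 / 0.29 = 7.887 m/day.
Travel time t = L / v = 2620 / 7.887 = 332.2 days = 0.9095 years.

0.910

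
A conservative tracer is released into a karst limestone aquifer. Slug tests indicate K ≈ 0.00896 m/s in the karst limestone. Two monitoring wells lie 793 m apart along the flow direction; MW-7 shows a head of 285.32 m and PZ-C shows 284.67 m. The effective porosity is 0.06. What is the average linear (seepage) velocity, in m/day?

10.6

Convert K: 0.00896 m/s × 86400 = 774.1 m/day.
Hydraulic gradient i = (285.32 − 284.67) / 793 = 0.65 / 793 = 0.0008197.
Darcy flux q = K · i = 774.1 × 0.0008197 = 0.6345 m/day.
Seepage velocity v = q / n_e = 0.6345 / 0.06 = 10.58 m/day.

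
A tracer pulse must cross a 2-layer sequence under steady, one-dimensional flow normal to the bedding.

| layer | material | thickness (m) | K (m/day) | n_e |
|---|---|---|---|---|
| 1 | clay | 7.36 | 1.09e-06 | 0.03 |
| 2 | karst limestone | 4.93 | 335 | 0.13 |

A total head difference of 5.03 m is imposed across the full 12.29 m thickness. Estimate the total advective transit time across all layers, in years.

With flow normal to the layers, continuity requires the same specific discharge q through every layer.
Σ(b_i/K_i) = 7.36/1.09e-06 + 4.93/335 = 6.752e+06 d.
q = Δh / Σ(b_i/K_i) = 5.03 / 6.752e+06 = 7.449e-07 m/day.
In each layer the seepage velocity is v_i = q/n_i, so the layer transit time is t_i = b_i·n_i / q:
  layer 1 (clay): t_1 = 7.36 × 0.03 / 7.449e-07 = 2.964e+05 d
  layer 2 (karst limestone): t_2 = 4.93 × 0.13 / 7.449e-07 = 8.603e+05 d
Total t = Σ t_i = 1.157e+06 days = 3167 years.

3170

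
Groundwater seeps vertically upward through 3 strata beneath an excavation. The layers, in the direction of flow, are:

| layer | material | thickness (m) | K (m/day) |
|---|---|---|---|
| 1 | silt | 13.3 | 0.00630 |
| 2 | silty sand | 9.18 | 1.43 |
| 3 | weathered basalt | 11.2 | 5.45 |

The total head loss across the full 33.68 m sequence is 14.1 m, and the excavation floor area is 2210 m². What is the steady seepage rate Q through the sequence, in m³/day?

Flow is perpendicular to layering, so the layers act in series and the equivalent K is the thickness-weighted harmonic mean.
Total thickness L = 13.3 + 9.18 + 11.2 = 33.68 m.
Σ(b_i/K_i) = 13.3/0.00630 + 9.18/1.43 + 11.2/5.45 = 2120 d.
K_eq = L / Σ(b_i/K_i) = 33.68 / 2120 = 0.01589 m/day.
Q = K_eq · A · (Δh/L) = 0.01589 × 2210 × (14.1/33.68) = 14.70 m³/day.

14.7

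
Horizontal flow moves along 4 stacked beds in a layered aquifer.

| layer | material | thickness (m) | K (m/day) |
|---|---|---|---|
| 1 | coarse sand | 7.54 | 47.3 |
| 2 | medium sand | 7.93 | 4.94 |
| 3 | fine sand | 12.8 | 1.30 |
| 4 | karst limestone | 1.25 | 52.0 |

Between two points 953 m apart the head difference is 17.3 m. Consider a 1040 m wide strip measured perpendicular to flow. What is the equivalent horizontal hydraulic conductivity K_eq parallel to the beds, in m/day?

Flow is parallel to layering, so each bed carries its own Darcy discharge and the transmissivities add.
Σ(K_i·b_i) = 47.3×7.54 + 4.94×7.93 + 1.30×12.8 + 52.0×1.25 = 477.5 m²/day.
Total thickness b = 29.52 m, so K_eq = Σ(K_i·b_i)/b = 16.17 m/day.

16.2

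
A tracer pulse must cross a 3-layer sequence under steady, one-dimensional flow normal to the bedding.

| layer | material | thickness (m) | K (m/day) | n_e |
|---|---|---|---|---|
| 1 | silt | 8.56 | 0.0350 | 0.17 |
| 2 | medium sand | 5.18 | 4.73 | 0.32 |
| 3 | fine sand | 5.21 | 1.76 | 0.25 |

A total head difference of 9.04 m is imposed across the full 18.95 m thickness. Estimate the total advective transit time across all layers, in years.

0.332

With flow normal to the layers, continuity requires the same specific discharge q through every layer.
Σ(b_i/K_i) = 8.56/0.0350 + 5.18/4.73 + 5.21/1.76 = 248.6 d.
q = Δh / Σ(b_i/K_i) = 9.04 / 248.6 = 0.03636 m/day.
In each layer the seepage velocity is v_i = q/n_i, so the layer transit time is t_i = b_i·n_i / q:
  layer 1 (silt): t_1 = 8.56 × 0.17 / 0.03636 = 40.02 d
  layer 2 (medium sand): t_2 = 5.18 × 0.32 / 0.03636 = 45.59 d
  layer 3 (fine sand): t_3 = 5.21 × 0.25 / 0.03636 = 35.82 d
Total t = Σ t_i = 121.4 days = 0.3325 years.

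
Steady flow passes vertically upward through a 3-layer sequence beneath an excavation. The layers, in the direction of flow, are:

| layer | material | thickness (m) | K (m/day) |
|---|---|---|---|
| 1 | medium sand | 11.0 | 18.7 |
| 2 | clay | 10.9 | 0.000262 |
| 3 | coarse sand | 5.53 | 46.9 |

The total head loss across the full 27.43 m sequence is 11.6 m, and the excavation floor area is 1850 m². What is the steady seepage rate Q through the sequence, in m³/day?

0.516

Flow is perpendicular to layering, so the layers act in series and the equivalent K is the thickness-weighted harmonic mean.
Total thickness L = 11.0 + 10.9 + 5.53 = 27.43 m.
Σ(b_i/K_i) = 11.0/18.7 + 10.9/0.000262 + 5.53/46.9 = 41604 d.
K_eq = L / Σ(b_i/K_i) = 27.43 / 41604 = 0.0006593 m/day.
Q = K_eq · A · (Δh/L) = 0.0006593 × 1850 × (11.6/27.43) = 0.5158 m³/day.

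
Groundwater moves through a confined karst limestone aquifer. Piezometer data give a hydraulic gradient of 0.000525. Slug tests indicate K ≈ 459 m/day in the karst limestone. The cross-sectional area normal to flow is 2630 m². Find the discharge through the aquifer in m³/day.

634

Hydraulic gradient i = 0.000525.
Darcy's law: Q = K · A · i = 459.0 × 2630 × 0.0005250 = 633.8 m³/day.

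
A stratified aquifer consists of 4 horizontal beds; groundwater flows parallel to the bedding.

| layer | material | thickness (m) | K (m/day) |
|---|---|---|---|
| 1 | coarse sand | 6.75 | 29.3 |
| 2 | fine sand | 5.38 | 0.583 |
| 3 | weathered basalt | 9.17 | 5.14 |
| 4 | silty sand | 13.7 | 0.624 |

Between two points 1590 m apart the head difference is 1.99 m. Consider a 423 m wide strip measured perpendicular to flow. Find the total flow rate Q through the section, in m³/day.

136

Flow is parallel to layering, so each bed carries its own Darcy discharge and the transmissivities add.
Σ(K_i·b_i) = 29.3×6.75 + 0.583×5.38 + 5.14×9.17 + 0.624×13.7 = 256.6 m²/day.
Hydraulic gradient i = Δh / L = 1.99 / 1590 = 0.001252.
Q = Σ(K_i·b_i) · W · i = 256.6 × 423 × 0.001252 = 135.8 m³/day.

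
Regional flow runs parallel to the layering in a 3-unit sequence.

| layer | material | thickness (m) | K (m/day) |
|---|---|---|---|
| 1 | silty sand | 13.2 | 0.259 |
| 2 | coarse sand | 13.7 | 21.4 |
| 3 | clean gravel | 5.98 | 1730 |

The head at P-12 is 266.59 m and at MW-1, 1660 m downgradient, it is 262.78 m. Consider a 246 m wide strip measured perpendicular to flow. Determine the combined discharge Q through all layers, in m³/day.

6010

Flow is parallel to layering, so each bed carries its own Darcy discharge and the transmissivities add.
Σ(K_i·b_i) = 0.259×13.2 + 21.4×13.7 + 1730×5.98 = 10642 m²/day.
Hydraulic gradient i = (266.59 − 262.78) / 1660 = 3.81 / 1660 = 0.002295.
Q = Σ(K_i·b_i) · W · i = 10642 × 246 × 0.002295 = 6009 m³/day.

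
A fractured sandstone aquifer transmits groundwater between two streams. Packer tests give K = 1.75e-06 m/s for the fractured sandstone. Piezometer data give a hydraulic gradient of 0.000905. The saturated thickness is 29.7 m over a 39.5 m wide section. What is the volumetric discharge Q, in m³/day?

Convert K: 1.75e-06 m/s × 86400 = 0.1512 m/day.
Cross-sectional area A = 39.5 × 29.7 = 1173 m².
Hydraulic gradient i = 0.000905.
Darcy's law: Q = K · A · i = 0.1512 × 1173 × 0.0009050 = 0.1605 m³/day.

0.161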